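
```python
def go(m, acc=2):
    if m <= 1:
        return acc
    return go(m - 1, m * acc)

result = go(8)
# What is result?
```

Accumulator trace (n, acc): (8, 2) -> (7, 16) -> (6, 112) -> (5, 672) -> (4, 3360) -> (3, 13440) -> (2, 40320) -> (1, 80640) -> return 80640

Answer: 80640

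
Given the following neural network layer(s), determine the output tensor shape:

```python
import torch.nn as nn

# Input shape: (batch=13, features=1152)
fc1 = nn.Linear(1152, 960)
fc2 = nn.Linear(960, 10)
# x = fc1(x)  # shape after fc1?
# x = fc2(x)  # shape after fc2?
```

Input: (13, 1152) -> after fc1: (13, 960) -> Output: (13, 10)

Answer: (13, 10)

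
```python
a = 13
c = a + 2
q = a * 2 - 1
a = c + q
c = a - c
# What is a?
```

Trace:
`a = 13` → a = 13
`c = a + 2` → c = 15
`q = a * 2 - 1` → q = 25
`a = c + q` → a = 40
`c = a - c` → c = 25
So a = 40

Answer: 40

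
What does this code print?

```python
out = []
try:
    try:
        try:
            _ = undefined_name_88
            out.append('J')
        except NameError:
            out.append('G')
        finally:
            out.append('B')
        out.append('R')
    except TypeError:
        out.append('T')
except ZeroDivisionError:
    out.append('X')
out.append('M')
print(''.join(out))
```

Execution trace: 'G' (inner except NameError) → 'B' (inner finally) → 'R' (try body, no exception) → 'M' (after the try/except). Output: GBRM

Answer: GBRM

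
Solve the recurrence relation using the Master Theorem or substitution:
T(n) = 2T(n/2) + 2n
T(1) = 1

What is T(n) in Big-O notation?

By Master Theorem: a=2, b=2, f(n)=2n. Since log_2(2) = 1 and f(n) = Θ(n^1), Case 2 applies. T(n) = O(n log n).

Answer: O(n log n)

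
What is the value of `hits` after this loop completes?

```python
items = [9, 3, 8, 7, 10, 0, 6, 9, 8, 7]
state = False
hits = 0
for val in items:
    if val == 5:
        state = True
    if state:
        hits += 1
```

Count elements after first 5 in [9, 3, 8, 7, 10, 0, 6, 9, 8, 7]
`hits` takes the values: 0

Answer: 0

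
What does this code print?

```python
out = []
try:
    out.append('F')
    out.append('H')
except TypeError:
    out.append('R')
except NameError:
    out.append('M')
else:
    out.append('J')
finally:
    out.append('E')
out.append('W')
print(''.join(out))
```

Execution trace: 'F' (try body) → 'H' (try body, no exception) → 'J' (else) → 'E' (finally) → 'W' (after the try/except). Output: FHJEW

Answer: FHJEW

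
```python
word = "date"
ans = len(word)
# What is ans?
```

Trace:
`word = "date"` → word = 'date'
`ans = len(word)` → ans = 4
So ans = 4

Answer: 4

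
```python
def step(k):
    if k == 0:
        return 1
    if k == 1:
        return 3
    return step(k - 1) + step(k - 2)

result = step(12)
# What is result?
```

Build up from base cases: step(0)=1, step(1)=3, step(2)=4, step(3)=7, step(4)=11, step(5)=18, step(6)=29, ..., step(12)=521

Answer: 521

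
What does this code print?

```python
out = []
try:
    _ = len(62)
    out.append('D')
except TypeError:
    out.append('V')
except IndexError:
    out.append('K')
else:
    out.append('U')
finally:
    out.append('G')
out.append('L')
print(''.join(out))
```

Execution trace: 'V' (except TypeError) → 'G' (finally) → 'L' (after the try/except). Output: VGL

Answer: VGL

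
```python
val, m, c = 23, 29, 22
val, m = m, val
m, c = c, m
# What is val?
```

Trace:
`val, m, c = 23, 29, 22` → val = 23; m = 29; c = 22
`val, m = m, val` → val = 29; m = 23
`m, c = c, m` → m = 22; c = 23
So val = 29

Answer: 29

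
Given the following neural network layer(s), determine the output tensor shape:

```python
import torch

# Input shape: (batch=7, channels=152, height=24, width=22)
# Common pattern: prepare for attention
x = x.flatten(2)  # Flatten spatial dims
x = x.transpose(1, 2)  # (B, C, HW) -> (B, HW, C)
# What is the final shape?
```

Input: (7, 152, 24, 22) -> after flatten(2): (7, 152, 528) -> Output: (7, 528, 152)

Answer: (7, 528, 152)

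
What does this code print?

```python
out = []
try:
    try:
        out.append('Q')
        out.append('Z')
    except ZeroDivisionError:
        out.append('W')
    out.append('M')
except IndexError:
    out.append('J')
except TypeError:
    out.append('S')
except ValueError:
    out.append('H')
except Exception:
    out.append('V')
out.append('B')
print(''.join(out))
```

Execution trace: 'Q' (inner try body) → 'Z' (inner try body, no exception) → 'M' (try body, no exception) → 'B' (after the try/except). Output: QZMB

Answer: QZMB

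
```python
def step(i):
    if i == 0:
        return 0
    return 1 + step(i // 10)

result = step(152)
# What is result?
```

Count of digits of 152: 3

Answer: 3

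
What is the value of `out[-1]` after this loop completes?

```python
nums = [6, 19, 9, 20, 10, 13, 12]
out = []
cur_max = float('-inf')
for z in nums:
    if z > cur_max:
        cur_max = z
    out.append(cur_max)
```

Running max ends at 20
`out` takes the values: [] → [6] → [6, 19] → [6, 19, 19] → [6, 19, 19, 20] → [6, 19, 19, 20, 20] → [6, 19, 19, 20, 20, 20] → [6, 19, 19, 20, 20, 20, 20]
So `out[-1]` = 20

Answer: 20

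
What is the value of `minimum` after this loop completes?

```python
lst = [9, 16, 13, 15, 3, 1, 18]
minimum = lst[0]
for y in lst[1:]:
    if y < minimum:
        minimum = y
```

Minimum of [9, 16, 13, 15, 3, 1, 18]
`minimum` takes the values: 9 → 3 → 1

Answer: 1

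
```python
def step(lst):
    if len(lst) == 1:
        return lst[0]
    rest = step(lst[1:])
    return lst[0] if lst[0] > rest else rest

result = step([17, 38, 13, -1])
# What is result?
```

Recursive max over [17, 38, 13, -1] = 38

Answer: 38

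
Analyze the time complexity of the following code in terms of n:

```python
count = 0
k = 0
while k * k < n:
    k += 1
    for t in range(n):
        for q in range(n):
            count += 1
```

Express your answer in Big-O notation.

Each loop level contributes: √n × n × n. Multiplying the contributions gives O(n^2√n).

Answer: O(n^2√n)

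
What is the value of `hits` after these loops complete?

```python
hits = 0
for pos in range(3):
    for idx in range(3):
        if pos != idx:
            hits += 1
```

3² - 3 (exclude diagonal)
`hits` takes the values: 0 → 1 → 2 → 3 → 4 → 5 → 6

Answer: 6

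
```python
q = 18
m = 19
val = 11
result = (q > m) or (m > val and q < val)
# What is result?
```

Trace:
`q = 18` → q = 18
`m = 19` → m = 19
`val = 11` → val = 11
`result = (q > m) or (m > val and q < val)` → result = False
So result = False

Answer: False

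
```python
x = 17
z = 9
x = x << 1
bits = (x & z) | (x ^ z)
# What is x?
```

Trace:
`x = 17` → x = 17
`z = 9` → z = 9
`x = x << 1` → x = 34
`bits = (x & z) | (x ^ z)` → bits = 43
So x = 34

Answer: 34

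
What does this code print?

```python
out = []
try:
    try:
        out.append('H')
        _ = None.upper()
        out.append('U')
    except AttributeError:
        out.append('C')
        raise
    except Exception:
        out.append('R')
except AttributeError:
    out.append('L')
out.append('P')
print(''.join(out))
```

Execution trace: 'H' (inner try body) → 'C' (inner except AttributeError) → 'L' (outer except AttributeError) → 'P' (after the try/except). Output: HCLP

Answer: HCLP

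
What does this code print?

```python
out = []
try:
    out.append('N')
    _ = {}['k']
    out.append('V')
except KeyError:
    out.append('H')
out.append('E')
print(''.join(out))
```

Execution trace: 'N' (try body) → 'H' (except KeyError) → 'E' (after the try/except). Output: NHE

Answer: NHE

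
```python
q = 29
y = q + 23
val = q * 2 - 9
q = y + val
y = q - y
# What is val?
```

Trace:
`q = 29` → q = 29
`y = q + 23` → y = 52
`val = q * 2 - 9` → val = 49
`q = y + val` → q = 101
`y = q - y` → y = 49
So val = 49

Answer: 49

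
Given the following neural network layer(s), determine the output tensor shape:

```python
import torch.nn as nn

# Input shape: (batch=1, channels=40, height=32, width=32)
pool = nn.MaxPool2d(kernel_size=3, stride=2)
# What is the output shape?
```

Input: (1, 40, 32, 32) -> Output: (1, 40, 15, 15)

Answer: (1, 40, 15, 15)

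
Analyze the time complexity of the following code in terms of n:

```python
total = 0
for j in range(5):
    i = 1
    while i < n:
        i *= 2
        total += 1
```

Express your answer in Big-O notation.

Each loop level contributes: 1 × log n. Multiplying the contributions gives O(log n).

Answer: O(log n)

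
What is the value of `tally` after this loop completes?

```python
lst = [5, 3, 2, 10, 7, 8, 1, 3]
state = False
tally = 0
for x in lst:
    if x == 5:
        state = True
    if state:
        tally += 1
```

Count elements after first 5 in [5, 3, 2, 10, 7, 8, 1, 3]
`tally` takes the values: 0 → 1 → 2 → 3 → 4 → 5 → 6 → 7 → 8

Answer: 8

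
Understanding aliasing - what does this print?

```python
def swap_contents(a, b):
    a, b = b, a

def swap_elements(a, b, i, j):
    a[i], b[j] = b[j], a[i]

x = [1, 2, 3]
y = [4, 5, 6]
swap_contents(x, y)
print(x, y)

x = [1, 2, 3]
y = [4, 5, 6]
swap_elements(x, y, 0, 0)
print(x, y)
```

Key concept: parameter rebinding vs mutation.
Step by step:
`x = [1, 2, 3]` → x = [1, 2, 3]
`y = [4, 5, 6]` → y = [4, 5, 6]
`swap_contents(x, y)` → no visible change to tracked variables
`print(x, y)` → prints [1, 2, 3] [4, 5, 6]
`x = [1, 2, 3]` → x = [1, 2, 3]
`y = [4, 5, 6]` → y = [4, 5, 6]
`swap_elements(x, y, 0, 0)` → x = [4, 2, 3]; y = [1, 5, 6]
`print(x, y)` → prints [4, 2, 3] [1, 5, 6]

Answer:
[1, 2, 3] [4, 5, 6]
[4, 2, 3] [1, 5, 6]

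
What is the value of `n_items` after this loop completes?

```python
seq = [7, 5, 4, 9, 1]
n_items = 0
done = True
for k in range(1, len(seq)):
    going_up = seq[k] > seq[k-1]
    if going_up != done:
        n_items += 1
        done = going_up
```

Count direction changes in [7, 5, 4, 9, 1]
`n_items` takes the values: 0 → 1 → 2 → 3

Answer: 3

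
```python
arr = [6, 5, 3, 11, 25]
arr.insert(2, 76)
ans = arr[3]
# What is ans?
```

Trace:
`arr = [6, 5, 3, 11, 25]` → arr = [6, 5, 3, 11, 25]
`arr.insert(2, 76)` → arr = [6, 5, 76, 3, 11, 25]
`ans = arr[3]` → ans = 3
So ans = 3

Answer: 3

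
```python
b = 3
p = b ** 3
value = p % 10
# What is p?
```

Trace:
`b = 3` → b = 3
`p = b ** 3` → p = 27
`value = p % 10` → value = 7
So p = 27

Answer: 27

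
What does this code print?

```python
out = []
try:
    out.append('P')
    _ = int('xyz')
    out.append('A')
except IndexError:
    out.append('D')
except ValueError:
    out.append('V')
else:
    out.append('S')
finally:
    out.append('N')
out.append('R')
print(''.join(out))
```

Execution trace: 'P' (try body) → 'V' (except ValueError) → 'N' (finally) → 'R' (after the try/except). Output: PVNR

Answer: PVNR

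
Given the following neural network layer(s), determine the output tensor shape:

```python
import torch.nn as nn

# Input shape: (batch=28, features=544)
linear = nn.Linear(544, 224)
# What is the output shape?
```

Input: (28, 544) -> Output: (28, 224)

Answer: (28, 224)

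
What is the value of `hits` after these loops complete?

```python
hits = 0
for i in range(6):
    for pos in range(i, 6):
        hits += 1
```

Upper triangle: 6 + 5 + ... + 1
`hits` takes the values: 0 → 1 → 2 → 3 → 4 → 5 → 6 → 7 → 8 → 9 → 10 → 11 → 12 → 13 → 14 → 15 → 16 → 17 → 18 → 19 → 20 → 21

Answer: 21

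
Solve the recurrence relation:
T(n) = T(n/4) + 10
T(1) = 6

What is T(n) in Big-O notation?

Each step divides n by 4 and adds 10. After log_4(n) steps we reach T(1)=6. So T(n) = 10·log_4(n) + 6 = O(log n).

Answer: O(log n)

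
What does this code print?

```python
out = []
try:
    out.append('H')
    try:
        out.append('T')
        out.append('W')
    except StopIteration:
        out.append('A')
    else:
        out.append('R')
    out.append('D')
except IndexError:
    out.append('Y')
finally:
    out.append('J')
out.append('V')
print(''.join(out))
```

Execution trace: 'H' (try body) → 'T' (inner try body) → 'W' (inner try body, no exception) → 'R' (inner else) → 'D' (try body, no exception) → 'J' (finally) → 'V' (after the try/except). Output: HTWRDJV

Answer: HTWRDJV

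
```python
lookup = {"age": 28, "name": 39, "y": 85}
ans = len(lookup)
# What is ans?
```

Trace:
`lookup = {"age": 28, "name": 39, "y": 85}` → lookup = {'age': 28, 'name': 39, 'y': 85}
`ans = len(lookup)` → ans = 3
So ans = 3

Answer: 3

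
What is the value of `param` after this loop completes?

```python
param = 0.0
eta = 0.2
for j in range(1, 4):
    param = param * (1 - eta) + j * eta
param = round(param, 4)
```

Moving average with lr=0.2
`param` takes the values: 0.0 → 0.2 → 0.56 → 1.048

Answer: 1.048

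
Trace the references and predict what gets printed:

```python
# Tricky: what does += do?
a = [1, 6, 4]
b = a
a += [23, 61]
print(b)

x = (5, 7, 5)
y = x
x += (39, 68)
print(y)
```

Key concept: += behavior differs for mutable vs immutable.
Step by step:
`a = [1, 6, 4]` → a = [1, 6, 4]
`b = a` → b = [1, 6, 4] (same object as a)
`a += [23, 61]` → a = [1, 6, 4, 23, 61] (same object as b); b = [1, 6, 4, 23, 61] (same object as a)
`print(b)` → prints [1, 6, 4, 23, 61]
`x = (5, 7, 5)` → x = (5, 7, 5)
`y = x` → y = (5, 7, 5)
`x += (39, 68)` → x = (5, 7, 5, 39, 68)
`print(y)` → prints (5, 7, 5)

Answer:
[1, 6, 4, 23, 61]
(5, 7, 5)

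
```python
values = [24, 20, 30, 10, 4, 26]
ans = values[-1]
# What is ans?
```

Trace:
`values = [24, 20, 30, 10, 4, 26]` → values = [24, 20, 30, 10, 4, 26]
`ans = values[-1]` → ans = 26
So ans = 26

Answer: 26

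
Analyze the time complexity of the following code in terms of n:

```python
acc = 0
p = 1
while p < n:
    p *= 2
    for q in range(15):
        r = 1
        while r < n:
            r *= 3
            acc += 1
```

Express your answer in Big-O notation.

Each loop level contributes: log n × 1 × log n. Multiplying the contributions gives O(log² n).

Answer: O(log² n)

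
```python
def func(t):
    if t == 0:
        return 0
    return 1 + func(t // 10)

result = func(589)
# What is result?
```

Count of digits of 589: 3

Answer: 3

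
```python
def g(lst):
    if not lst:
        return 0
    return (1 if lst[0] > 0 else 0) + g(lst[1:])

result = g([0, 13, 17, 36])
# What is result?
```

Count of positive elements in [0, 13, 17, 36] = 3

Answer: 3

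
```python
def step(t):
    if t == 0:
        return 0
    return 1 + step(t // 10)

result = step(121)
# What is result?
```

Count of digits of 121: 3

Answer: 3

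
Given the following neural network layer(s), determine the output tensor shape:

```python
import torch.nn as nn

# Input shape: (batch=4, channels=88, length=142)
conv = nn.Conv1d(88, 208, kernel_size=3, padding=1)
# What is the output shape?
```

Input: (4, 88, 142) -> Output: (4, 208, 142)

Answer: (4, 208, 142)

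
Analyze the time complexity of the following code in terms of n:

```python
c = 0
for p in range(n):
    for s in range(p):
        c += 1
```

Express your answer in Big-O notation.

Each loop level contributes: n × n. Multiplying the contributions gives O(n^2).

Answer: O(n^2)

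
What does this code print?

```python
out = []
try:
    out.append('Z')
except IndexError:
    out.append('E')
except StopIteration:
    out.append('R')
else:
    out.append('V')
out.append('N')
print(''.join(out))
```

Execution trace: 'Z' (try body, no exception) → 'V' (else) → 'N' (after the try/except). Output: ZVN

Answer: ZVN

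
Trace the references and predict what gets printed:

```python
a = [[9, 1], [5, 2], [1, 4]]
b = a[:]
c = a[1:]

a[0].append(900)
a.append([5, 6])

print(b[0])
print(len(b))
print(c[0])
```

Key concept: slice with nested mutation.
Step by step:
`a = [[9, 1], [5, 2], [1, 4]]` → a = [[9, 1], [5, 2], [1, 4]]
`b = a[:]` → b = [[9, 1], [5, 2], [1, 4]]
`c = a[1:]` → c = [[5, 2], [1, 4]]
`a[0].append(900)` → a = [[9, 1, 900], [5, 2], [1, 4]]; b = [[9, 1, 900], [5, 2], [1, 4]]
`a.append([5, 6])` → a = [[9, 1, 900], [5, 2], [1, 4], [5, 6]]
`print(b[0])` → prints [9, 1, 900]
`print(len(b))` → prints 3
`print(c[0])` → prints [5, 2]

Answer:
[9, 1, 900]
3
[5, 2]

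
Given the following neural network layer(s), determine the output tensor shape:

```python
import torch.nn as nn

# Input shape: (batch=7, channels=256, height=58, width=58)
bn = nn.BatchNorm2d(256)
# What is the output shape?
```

Input: (7, 256, 58, 58) -> Output: (7, 256, 58, 58)

Answer: (7, 256, 58, 58)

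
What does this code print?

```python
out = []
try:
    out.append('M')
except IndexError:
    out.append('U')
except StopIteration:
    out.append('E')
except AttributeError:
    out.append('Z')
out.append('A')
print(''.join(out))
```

Execution trace: 'M' (try body, no exception) → 'A' (after the try/except). Output: MA

Answer: MA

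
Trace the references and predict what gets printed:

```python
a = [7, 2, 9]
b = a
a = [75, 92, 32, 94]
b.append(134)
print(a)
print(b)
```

Key concept: rebinding vs mutation: a is rebound to a new list, b still points at the original.
Step by step:
`a = [7, 2, 9]` → a = [7, 2, 9]
`b = a` → b = [7, 2, 9] (same object as a)
`a = [75, 92, 32, 94]` → a = [75, 92, 32, 94]
`b.append(134)` → b = [7, 2, 9, 134]
`print(a)` → prints [75, 92, 32, 94]
`print(b)` → prints [7, 2, 9, 134]

Answer:
[75, 92, 32, 94]
[7, 2, 9, 134]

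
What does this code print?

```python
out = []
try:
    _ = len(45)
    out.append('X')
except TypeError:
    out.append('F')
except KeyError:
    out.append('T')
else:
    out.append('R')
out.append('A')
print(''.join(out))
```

Execution trace: 'F' (except TypeError) → 'A' (after the try/except). Output: FA

Answer: FA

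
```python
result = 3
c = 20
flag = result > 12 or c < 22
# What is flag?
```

Trace:
`result = 3` → result = 3
`c = 20` → c = 20
`flag = result > 12 or c < 22` → flag = True
So flag = True

Answer: True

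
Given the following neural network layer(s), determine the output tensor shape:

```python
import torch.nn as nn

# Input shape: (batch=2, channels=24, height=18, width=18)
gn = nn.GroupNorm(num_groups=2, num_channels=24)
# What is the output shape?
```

Input: (2, 24, 18, 18) -> Output: (2, 24, 18, 18)

Answer: (2, 24, 18, 18)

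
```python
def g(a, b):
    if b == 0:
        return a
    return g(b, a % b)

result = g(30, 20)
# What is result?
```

g(30, 20) -> g(20, 10) -> g(10, 0) -> 10

Answer: 10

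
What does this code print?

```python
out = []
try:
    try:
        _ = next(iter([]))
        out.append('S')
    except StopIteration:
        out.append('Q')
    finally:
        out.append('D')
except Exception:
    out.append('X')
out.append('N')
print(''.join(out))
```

Execution trace: 'Q' (inner except StopIteration) → 'D' (inner finally) → 'N' (after the try/except). Output: QDN

Answer: QDN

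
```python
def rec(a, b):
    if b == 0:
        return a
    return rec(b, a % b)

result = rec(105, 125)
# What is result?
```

rec(105, 125) -> rec(125, 105) -> rec(105, 20) -> rec(20, 5) -> rec(5, 0) -> 5

Answer: 5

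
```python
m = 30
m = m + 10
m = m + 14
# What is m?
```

Trace:
`m = 30` → m = 30
`m = m + 10` → m = 40
`m = m + 14` → m = 54
So m = 54

Answer: 54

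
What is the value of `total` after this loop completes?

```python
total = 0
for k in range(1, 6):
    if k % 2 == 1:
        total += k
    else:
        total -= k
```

Add odd, subtract even
`total` takes the values: 0 → 1 → -1 → 2 → -2 → 3

Answer: 3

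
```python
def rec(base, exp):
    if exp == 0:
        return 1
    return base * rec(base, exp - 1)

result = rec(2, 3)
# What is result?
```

rec(2, 3) = 2 * 2 * 2 = 8

Answer: 8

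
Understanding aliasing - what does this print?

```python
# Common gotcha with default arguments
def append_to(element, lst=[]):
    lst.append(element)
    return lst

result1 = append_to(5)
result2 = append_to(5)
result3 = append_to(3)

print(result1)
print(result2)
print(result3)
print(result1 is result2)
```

Key concept: mutable default argument gotcha.
Step by step:
`result1 = append_to(5)` → result1 = [5]
`result2 = append_to(5)` → result1 = [5, 5] (same object as result2); result2 = [5, 5] (same object as result1)
`result3 = append_to(3)` → result1 = [5, 5, 3] (same object as result2, result3); result2 = [5, 5, 3] (same object as result1, result3); result3 = [5, 5, 3] (same object as result1, result2)
`print(result1)` → prints [5, 5, 3]
`print(result2)` → prints [5, 5, 3]
`print(result3)` → prints [5, 5, 3]
`print(result1 is result2)` → prints True

Answer:
[5, 5, 3]
[5, 5, 3]
[5, 5, 3]
True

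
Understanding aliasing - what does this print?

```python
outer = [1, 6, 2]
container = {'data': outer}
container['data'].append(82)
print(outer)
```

Key concept: dict holds reference to list.
Step by step:
`outer = [1, 6, 2]` → outer = [1, 6, 2]
`container = {'data': outer}` → container = {'data': [1, 6, 2]}
`container['data'].append(82)` → outer = [1, 6, 2, 82]; container = {'data': [1, 6, 2, 82]}
`print(outer)` → prints [1, 6, 2, 82]

Answer: [1, 6, 2, 82]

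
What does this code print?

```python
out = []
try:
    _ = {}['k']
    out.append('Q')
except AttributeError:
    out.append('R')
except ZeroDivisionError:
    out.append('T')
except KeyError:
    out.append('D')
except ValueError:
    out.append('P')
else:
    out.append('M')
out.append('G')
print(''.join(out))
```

Execution trace: 'D' (except KeyError) → 'G' (after the try/except). Output: DG

Answer: DG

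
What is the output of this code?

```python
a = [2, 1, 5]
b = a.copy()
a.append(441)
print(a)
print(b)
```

Key concept: list.copy() creates independent copy.
Step by step:
`a = [2, 1, 5]` → a = [2, 1, 5]
`b = a.copy()` → b = [2, 1, 5]
`a.append(441)` → a = [2, 1, 5, 441]
`print(a)` → prints [2, 1, 5, 441]
`print(b)` → prints [2, 1, 5]

Answer:
[2, 1, 5, 441]
[2, 1, 5]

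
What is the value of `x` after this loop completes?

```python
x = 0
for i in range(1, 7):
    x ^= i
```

XOR of 1 to 6
`x` takes the values: 0 → 1 → 3 → 0 → 4 → 1 → 7

Answer: 7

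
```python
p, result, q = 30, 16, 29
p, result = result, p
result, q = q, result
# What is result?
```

Trace:
`p, result, q = 30, 16, 29` → p = 30; result = 16; q = 29
`p, result = result, p` → p = 16; result = 30
`result, q = q, result` → result = 29; q = 30
So result = 29

Answer: 29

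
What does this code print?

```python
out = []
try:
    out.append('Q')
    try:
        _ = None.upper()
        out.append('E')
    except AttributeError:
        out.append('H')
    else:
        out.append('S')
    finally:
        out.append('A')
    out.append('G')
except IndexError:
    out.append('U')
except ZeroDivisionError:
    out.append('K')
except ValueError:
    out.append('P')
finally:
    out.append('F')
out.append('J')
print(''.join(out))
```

Execution trace: 'Q' (try body) → 'H' (inner except AttributeError) → 'A' (inner finally) → 'G' (try body, no exception) → 'F' (finally) → 'J' (after the try/except). Output: QHAGFJ

Answer: QHAGFJ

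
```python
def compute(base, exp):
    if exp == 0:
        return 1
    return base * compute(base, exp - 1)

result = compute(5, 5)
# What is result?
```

compute(5, 5) = 5 * 5 * 5 * 5 * 5 = 3125

Answer: 3125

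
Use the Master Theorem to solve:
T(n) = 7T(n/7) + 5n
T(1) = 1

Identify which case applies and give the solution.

a=7, b=7, f(n)=5n. log_7(7) = 1. Since c=1 = 1, Case 2 applies: T(n) = Θ(n^log_b(a) · log n) = O(n log n).

Answer: O(n log n) - Case 2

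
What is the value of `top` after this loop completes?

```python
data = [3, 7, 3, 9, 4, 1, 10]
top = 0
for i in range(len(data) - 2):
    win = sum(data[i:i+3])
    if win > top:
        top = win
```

Max sum of 3-element window in [3, 7, 3, 9, 4, 1, 10]
`top` takes the values: 0 → 13 → 19

Answer: 19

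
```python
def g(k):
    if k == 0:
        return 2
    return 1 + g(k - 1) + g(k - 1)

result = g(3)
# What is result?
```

g(k) = 1 + 2·g(k-1), g(0)=2. Closed form: (2+1)·2^3 - 1 = 23.

Answer: 23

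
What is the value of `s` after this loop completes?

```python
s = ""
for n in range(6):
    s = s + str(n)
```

Concatenate digits 0 to 5
`s` takes the values: "" → "0" → "01" → "012" → "0123" → "01234" → "012345"

Answer: "012345"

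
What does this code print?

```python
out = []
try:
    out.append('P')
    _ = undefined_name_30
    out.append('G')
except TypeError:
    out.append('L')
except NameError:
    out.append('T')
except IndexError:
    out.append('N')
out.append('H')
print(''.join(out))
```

Execution trace: 'P' (try body) → 'T' (except NameError) → 'H' (after the try/except). Output: PTH

Answer: PTH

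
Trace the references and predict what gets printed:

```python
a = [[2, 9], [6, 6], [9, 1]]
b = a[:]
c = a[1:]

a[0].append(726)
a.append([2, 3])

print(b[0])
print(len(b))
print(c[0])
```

Key concept: slice with nested mutation.
Step by step:
`a = [[2, 9], [6, 6], [9, 1]]` → a = [[2, 9], [6, 6], [9, 1]]
`b = a[:]` → b = [[2, 9], [6, 6], [9, 1]]
`c = a[1:]` → c = [[6, 6], [9, 1]]
`a[0].append(726)` → a = [[2, 9, 726], [6, 6], [9, 1]]; b = [[2, 9, 726], [6, 6], [9, 1]]
`a.append([2, 3])` → a = [[2, 9, 726], [6, 6], [9, 1], [2, 3]]
`print(b[0])` → prints [2, 9, 726]
`print(len(b))` → prints 3
`print(c[0])` → prints [6, 6]

Answer:
[2, 9, 726]
3
[6, 6]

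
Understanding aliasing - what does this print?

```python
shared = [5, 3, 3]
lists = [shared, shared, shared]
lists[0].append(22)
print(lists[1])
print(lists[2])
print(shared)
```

Key concept: list of same reference.
Step by step:
`shared = [5, 3, 3]` → shared = [5, 3, 3]
`lists = [shared, shared, shared]` → lists = [[5, 3, 3], [5, 3, 3], [5, 3, 3]]
`lists[0].append(22)` → shared = [5, 3, 3, 22]; lists = [[5, 3, 3, 22], [5, 3, 3, 22], [5, 3, 3, 22]]
`print(lists[1])` → prints [5, 3, 3, 22]
`print(lists[2])` → prints [5, 3, 3, 22]
`print(shared)` → prints [5, 3, 3, 22]

Answer:
[5, 3, 3, 22]
[5, 3, 3, 22]
[5, 3, 3, 22]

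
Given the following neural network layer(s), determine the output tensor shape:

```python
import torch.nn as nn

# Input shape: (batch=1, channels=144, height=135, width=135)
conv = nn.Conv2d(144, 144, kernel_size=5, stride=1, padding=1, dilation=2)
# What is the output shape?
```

Input: (1, 144, 135, 135) -> Output: (1, 144, 129, 129)

Answer: (1, 144, 129, 129)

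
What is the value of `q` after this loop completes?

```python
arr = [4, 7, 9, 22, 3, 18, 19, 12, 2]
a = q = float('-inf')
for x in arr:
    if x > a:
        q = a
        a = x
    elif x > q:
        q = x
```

Second largest (with repeats) in [4, 7, 9, 22, 3, 18, 19, 12, 2]
`q` takes the values: -inf → 4 → 7 → 9 → 18 → 19

Answer: 19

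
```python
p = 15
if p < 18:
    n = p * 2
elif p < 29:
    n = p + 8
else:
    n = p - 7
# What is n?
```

Trace:
`p = 15` → p = 15
`if p < 18: ...` → p < 18 is True → n = 30
So n = 30

Answer: 30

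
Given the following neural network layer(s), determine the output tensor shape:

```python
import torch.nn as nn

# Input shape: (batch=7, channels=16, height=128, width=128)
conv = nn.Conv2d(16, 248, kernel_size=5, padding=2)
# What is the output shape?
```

Input: (7, 16, 128, 128) -> Output: (7, 248, 128, 128)

Answer: (7, 248, 128, 128)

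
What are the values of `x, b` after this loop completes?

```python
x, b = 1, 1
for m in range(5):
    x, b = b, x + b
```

Fibonacci: after 5 iterations
`x, b` takes the values: (1, 1) → (1, 2) → (2, 3) → (3, 5) → (5, 8) → (8, 13)

Answer: 8, 13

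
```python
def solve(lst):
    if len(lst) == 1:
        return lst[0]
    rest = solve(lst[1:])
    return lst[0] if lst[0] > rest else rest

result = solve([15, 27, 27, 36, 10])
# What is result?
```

Recursive max over [15, 27, 27, 36, 10] = 36

Answer: 36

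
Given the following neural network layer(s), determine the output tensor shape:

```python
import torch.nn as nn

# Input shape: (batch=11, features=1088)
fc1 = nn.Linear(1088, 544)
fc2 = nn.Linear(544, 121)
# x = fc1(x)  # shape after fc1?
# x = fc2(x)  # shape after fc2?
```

Input: (11, 1088) -> after fc1: (11, 544) -> Output: (11, 121)

Answer: (11, 121)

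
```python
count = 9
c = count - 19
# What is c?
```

Trace:
`count = 9` → count = 9
`c = count - 19` → c = -10
So c = -10

Answer: -10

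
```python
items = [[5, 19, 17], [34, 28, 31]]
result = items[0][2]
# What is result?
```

Trace:
`items = [[5, 19, 17], [34, 28, 31]]` → items = [[5, 19, 17], [34, 28, 31]]
`result = items[0][2]` → result = 17
So result = 17

Answer: 17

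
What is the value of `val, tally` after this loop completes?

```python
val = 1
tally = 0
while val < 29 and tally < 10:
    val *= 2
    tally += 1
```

Double until >= 29 or 10 iterations
`val, tally` takes the values: (1, 0) → (2, 0) → (2, 1) → (4, 1) → (4, 2) → (8, 2) → (8, 3) → (16, 3) → (16, 4) → (32, 4) → (32, 5)

Answer: 32, 5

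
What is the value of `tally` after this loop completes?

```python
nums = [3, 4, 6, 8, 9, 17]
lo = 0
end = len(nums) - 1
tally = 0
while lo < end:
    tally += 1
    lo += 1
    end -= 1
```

Iterations until pointers meet (list length 6)
`tally` takes the values: 0 → 1 → 2 → 3

Answer: 3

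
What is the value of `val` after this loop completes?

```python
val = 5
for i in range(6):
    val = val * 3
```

Multiply by 3, 6 times: 5 * 3^6 = 3645
`val` takes the values: 5 → 15 → 45 → 135 → 405 → 1215 → 3645

Answer: 3645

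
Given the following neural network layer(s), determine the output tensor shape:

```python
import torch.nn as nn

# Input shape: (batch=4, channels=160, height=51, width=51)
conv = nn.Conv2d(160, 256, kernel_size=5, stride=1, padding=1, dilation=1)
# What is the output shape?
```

Input: (4, 160, 51, 51) -> Output: (4, 256, 49, 49)

Answer: (4, 256, 49, 49)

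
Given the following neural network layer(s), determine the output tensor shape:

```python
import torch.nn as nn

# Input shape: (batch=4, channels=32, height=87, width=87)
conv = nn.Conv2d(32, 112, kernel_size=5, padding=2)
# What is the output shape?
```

Input: (4, 32, 87, 87) -> Output: (4, 112, 87, 87)

Answer: (4, 112, 87, 87)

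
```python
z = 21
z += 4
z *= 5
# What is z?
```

Trace:
`z = 21` → z = 21
`z += 4` → z = 25
`z *= 5` → z = 125
So z = 125

Answer: 125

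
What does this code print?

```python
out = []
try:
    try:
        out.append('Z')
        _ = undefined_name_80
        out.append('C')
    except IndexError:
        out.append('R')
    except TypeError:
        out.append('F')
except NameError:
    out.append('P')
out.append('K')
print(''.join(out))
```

Execution trace: 'Z' (try body) → 'P' (outer except NameError) → 'K' (after the try/except). Output: ZPK

Answer: ZPK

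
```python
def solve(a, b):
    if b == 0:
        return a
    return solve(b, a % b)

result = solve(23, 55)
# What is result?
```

solve(23, 55) -> solve(55, 23) -> solve(23, 9) -> solve(9, 5) -> solve(5, 4) -> solve(4, 1) -> solve(1, 0) -> 1

Answer: 1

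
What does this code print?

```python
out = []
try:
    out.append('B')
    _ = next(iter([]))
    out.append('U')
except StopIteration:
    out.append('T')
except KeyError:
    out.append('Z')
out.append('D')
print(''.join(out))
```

Execution trace: 'B' (try body) → 'T' (except StopIteration) → 'D' (after the try/except). Output: BTD

Answer: BTD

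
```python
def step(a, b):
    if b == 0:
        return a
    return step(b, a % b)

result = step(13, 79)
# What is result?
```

step(13, 79) -> step(79, 13) -> step(13, 1) -> step(1, 0) -> 1

Answer: 1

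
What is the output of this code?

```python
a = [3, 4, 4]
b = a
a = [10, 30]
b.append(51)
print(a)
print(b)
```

Key concept: rebinding vs mutation: a is rebound to a new list, b still points at the original.
Step by step:
`a = [3, 4, 4]` → a = [3, 4, 4]
`b = a` → b = [3, 4, 4] (same object as a)
`a = [10, 30]` → a = [10, 30]
`b.append(51)` → b = [3, 4, 4, 51]
`print(a)` → prints [10, 30]
`print(b)` → prints [3, 4, 4, 51]

Answer:
[10, 30]
[3, 4, 4, 51]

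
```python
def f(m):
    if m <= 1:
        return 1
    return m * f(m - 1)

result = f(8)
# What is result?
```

f(8) = 8 * 7 * 6 * 5 * 4 * 3 * 2 * 1 = 40320

Answer: 40320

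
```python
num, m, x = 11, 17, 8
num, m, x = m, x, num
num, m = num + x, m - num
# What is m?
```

Trace:
`num, m, x = 11, 17, 8` → num = 11; m = 17; x = 8
`num, m, x = m, x, num` → num = 17; m = 8; x = 11
`num, m = num + x, m - num` → num = 28; m = -9
So m = -9

Answer: -9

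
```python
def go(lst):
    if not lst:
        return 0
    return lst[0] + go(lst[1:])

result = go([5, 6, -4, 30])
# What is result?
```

5 + 6 + (-4) + 30 + 0 = 37

Answer: 37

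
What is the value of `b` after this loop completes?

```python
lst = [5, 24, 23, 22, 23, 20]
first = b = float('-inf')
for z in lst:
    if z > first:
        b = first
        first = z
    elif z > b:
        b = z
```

Second largest (with repeats) in [5, 24, 23, 22, 23, 20]
`b` takes the values: -inf → 5 → 23

Answer: 23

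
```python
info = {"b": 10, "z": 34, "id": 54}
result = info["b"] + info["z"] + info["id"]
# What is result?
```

Trace:
`info = {"b": 10, "z": 34, "id": 54}` → info = {'b': 10, 'z': 34, 'id': 54}
`result = info["b"] + info["z"] + info["id"]` → result = 98
So result = 98

Answer: 98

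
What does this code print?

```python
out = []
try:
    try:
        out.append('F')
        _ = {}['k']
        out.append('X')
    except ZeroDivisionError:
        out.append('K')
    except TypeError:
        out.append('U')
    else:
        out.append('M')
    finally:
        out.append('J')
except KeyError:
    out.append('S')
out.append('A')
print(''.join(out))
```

Execution trace: 'F' (inner try body) → 'J' (inner finally) → 'S' (outer except KeyError) → 'A' (after the try/except). Output: FJSA

Answer: FJSA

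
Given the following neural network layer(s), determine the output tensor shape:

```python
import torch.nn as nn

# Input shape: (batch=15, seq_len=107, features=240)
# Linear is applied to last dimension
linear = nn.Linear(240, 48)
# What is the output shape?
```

Input: (15, 107, 240) -> Output: (15, 107, 48)

Answer: (15, 107, 48)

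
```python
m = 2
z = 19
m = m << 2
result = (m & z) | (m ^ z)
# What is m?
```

Trace:
`m = 2` → m = 2
`z = 19` → z = 19
`m = m << 2` → m = 8
`result = (m & z) | (m ^ z)` → result = 27
So m = 8

Answer: 8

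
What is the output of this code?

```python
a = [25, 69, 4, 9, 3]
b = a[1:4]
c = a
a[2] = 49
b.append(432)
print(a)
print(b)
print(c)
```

Key concept: slice vs alias.
Step by step:
`a = [25, 69, 4, 9, 3]` → a = [25, 69, 4, 9, 3]
`b = a[1:4]` → b = [69, 4, 9]
`c = a` → c = [25, 69, 4, 9, 3] (same object as a)
`a[2] = 49` → a = [25, 69, 49, 9, 3] (same object as c); c = [25, 69, 49, 9, 3] (same object as a)
`b.append(432)` → b = [69, 4, 9, 432]
`print(a)` → prints [25, 69, 49, 9, 3]
`print(b)` → prints [69, 4, 9, 432]
`print(c)` → prints [25, 69, 49, 9, 3]

Answer:
[25, 69, 49, 9, 3]
[69, 4, 9, 432]
[25, 69, 49, 9, 3]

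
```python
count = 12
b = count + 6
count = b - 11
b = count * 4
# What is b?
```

Trace:
`count = 12` → count = 12
`b = count + 6` → b = 18
`count = b - 11` → count = 7
`b = count * 4` → b = 28
So b = 28

Answer: 28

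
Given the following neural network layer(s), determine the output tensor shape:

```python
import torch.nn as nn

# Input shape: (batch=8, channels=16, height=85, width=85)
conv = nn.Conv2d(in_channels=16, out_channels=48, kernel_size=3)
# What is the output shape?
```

Input: (8, 16, 85, 85) -> Output: (8, 48, 83, 83)

Answer: (8, 48, 83, 83)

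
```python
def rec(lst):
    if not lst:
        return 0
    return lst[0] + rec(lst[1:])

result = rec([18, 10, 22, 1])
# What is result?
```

18 + 10 + 22 + 1 + 0 = 51

Answer: 51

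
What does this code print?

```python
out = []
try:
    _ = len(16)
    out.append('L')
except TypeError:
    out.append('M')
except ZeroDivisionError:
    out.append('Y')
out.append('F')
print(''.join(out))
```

Execution trace: 'M' (except TypeError) → 'F' (after the try/except). Output: MF

Answer: MF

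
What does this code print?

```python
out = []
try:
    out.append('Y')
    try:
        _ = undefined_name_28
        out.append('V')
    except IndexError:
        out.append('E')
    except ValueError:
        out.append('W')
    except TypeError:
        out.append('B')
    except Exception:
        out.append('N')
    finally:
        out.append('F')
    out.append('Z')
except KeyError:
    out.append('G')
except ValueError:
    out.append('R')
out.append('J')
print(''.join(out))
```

Execution trace: 'Y' (try body) → 'N' (inner except Exception) → 'F' (inner finally) → 'Z' (try body, no exception) → 'J' (after the try/except). Output: YNFZJ

Answer: YNFZJ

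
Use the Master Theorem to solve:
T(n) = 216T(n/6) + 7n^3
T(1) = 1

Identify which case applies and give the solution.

a=216, b=6, f(n)=7n^3. log_6(216) = 3. Since c=3 = 3, Case 2 applies: T(n) = Θ(n^log_b(a) · log n) = O(n^3 log n).

Answer: O(n^3 log n) - Case 2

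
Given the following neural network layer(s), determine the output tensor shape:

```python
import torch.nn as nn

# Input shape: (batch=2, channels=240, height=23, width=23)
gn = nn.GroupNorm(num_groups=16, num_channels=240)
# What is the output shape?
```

Input: (2, 240, 23, 23) -> Output: (2, 240, 23, 23)

Answer: (2, 240, 23, 23)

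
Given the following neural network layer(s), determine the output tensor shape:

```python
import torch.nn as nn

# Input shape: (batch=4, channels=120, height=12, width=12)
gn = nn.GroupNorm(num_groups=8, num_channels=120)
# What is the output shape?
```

Input: (4, 120, 12, 12) -> Output: (4, 120, 12, 12)

Answer: (4, 120, 12, 12)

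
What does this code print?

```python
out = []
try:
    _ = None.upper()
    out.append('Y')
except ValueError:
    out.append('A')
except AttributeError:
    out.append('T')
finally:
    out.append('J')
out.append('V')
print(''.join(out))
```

Execution trace: 'T' (except AttributeError) → 'J' (finally) → 'V' (after the try/except). Output: TJV

Answer: TJV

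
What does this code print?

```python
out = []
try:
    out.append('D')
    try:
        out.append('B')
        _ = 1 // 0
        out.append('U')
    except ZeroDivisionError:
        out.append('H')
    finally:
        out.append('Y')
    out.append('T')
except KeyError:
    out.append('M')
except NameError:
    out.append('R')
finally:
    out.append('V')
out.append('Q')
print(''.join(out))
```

Execution trace: 'D' (try body) → 'B' (inner try body) → 'H' (inner except ZeroDivisionError) → 'Y' (inner finally) → 'T' (try body, no exception) → 'V' (finally) → 'Q' (after the try/except). Output: DBHYTVQ

Answer: DBHYTVQ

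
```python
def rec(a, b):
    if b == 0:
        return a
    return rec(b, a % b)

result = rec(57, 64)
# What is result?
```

rec(57, 64) -> rec(64, 57) -> rec(57, 7) -> rec(7, 1) -> rec(1, 0) -> 1

Answer: 1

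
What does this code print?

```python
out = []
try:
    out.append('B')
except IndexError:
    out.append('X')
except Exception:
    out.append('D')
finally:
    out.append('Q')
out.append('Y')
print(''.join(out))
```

Execution trace: 'B' (try body, no exception) → 'Q' (finally) → 'Y' (after the try/except). Output: BQY

Answer: BQY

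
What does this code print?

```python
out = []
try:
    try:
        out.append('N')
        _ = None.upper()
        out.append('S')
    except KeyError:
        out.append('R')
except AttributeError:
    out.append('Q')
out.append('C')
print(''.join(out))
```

Execution trace: 'N' (try body) → 'Q' (outer except AttributeError) → 'C' (after the try/except). Output: NQC

Answer: NQC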